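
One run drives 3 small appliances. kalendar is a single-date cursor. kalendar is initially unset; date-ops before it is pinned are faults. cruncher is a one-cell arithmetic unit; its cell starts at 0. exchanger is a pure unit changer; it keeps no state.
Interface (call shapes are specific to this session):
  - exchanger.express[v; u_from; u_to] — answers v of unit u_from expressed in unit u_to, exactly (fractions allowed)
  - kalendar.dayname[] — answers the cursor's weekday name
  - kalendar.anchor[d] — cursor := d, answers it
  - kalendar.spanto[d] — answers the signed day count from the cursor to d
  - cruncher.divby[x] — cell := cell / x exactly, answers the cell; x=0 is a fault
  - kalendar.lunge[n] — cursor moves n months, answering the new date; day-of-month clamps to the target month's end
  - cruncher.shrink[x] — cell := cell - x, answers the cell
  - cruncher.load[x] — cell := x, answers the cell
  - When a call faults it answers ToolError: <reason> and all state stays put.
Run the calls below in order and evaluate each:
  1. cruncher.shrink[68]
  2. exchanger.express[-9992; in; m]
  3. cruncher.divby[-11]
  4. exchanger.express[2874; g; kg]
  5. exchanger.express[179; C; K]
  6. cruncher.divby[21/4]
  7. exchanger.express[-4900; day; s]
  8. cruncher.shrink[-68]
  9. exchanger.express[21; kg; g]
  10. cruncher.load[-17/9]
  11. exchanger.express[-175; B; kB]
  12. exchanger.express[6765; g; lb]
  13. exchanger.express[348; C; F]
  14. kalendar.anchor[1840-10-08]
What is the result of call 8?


Answer: 15980/231

Derivation:
I try shrink(x=68), giving -68.
I call express(v=-9992, u_from=in, u_to=m), and observe -158623/625.
I call divby(x=-11): 68/11.
I invoke express(v=2874, u_from=g, u_to=kg), and see 1437/500.
I use express(v=179, u_from=C, u_to=K), — result: 9043/20.
Invoking divby(x=21/4), which returns 272/231.
I run express(v=-4900, u_from=day, u_to=s), yielding -423360000.
Then shrink(x=-68), — result: 15980/231.
Next I call express(v=21, u_from=kg, u_to=g), and get 21000.
I call load(x=-17/9), yielding -17/9.
Using express(v=-175, u_from=B, u_to=kB), — result: -7/40.
Invoking express(v=6765, u_from=g, u_to=lb), and see 61500000/4123567.
Next I call express(v=348, u_from=C, u_to=F), and get 3292/5.
Now I run anchor(d=1840-10-08), yielding 1840-10-08.


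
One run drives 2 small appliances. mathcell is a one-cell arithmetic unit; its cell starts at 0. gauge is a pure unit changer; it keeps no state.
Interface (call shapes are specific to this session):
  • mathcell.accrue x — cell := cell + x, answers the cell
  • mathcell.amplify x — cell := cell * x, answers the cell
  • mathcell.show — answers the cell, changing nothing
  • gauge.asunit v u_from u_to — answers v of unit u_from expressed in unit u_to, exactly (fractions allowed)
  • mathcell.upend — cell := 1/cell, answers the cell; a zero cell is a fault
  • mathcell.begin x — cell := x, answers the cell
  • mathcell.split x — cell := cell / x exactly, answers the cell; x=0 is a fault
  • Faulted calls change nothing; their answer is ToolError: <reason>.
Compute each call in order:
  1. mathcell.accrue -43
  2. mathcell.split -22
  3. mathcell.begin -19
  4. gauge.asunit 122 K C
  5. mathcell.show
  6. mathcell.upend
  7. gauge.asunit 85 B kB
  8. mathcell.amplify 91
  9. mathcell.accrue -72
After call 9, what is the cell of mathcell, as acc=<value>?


Step: mathcell.accrue[x→-43]
Result: -43
Step: mathcell.split[x→-22]
Result: 43/22
Step: mathcell.begin[x→-19]
Result: -19
Step: gauge.asunit[v→122; u_from→K; u_to→C]
Result: -3023/20
Step: mathcell.show[]
Result: -19
Step: mathcell.upend[]
Result: -1/19
Step: gauge.asunit[v→85; u_from→B; u_to→kB]
Result: 17/200
Step: mathcell.amplify[x→91]
Result: -91/19
Step: mathcell.accrue[x→-72]
Result: -1459/19

Answer: acc=-1459/19


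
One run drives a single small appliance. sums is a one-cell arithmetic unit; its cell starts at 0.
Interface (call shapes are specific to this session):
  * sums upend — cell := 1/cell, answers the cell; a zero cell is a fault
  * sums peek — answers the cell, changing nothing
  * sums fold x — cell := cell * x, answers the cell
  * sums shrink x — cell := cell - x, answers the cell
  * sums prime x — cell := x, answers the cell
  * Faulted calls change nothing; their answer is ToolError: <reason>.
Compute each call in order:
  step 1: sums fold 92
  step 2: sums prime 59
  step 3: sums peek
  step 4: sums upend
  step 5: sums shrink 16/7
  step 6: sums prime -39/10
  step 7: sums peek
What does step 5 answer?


I try sums fold(92), and see 0.
Next I call sums prime(59), and see 59.
Using sums peek(), — result: 59.
Invoking sums upend(), yielding 1/59.
Using sums shrink(16/7), — result: -937/413.
I try sums prime(-39/10): -39/10.
Next I call sums peek(), and get -39/10.

Answer: -937/413


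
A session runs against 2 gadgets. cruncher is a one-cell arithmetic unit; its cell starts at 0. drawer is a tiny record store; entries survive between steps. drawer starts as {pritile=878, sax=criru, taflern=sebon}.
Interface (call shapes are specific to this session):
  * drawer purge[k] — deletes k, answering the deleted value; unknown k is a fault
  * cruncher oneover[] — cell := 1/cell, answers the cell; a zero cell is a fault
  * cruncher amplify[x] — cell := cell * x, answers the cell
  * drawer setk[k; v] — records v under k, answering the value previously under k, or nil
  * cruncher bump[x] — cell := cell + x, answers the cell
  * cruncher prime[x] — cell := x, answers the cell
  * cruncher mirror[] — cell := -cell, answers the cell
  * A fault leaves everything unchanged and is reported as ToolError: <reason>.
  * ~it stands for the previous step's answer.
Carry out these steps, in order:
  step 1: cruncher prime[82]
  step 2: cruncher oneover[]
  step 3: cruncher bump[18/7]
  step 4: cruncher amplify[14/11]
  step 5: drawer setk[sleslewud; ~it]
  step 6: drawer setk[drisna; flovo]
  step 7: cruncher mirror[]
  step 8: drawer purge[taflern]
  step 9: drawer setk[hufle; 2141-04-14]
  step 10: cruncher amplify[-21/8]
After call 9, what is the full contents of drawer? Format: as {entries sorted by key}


Answer: {drisna=flovo, hufle=2141-04-14, pritile=878, sax=criru, sleslewud=1483/451}

Derivation:
# cruncher prime(x: 82) ~> 82
# cruncher oneover() ~> 1/82
# cruncher bump(x: 18/7) ~> 1483/574
# cruncher amplify(x: 14/11) ~> 1483/451
# drawer setk(k: sleslewud, v: ~it) ~> nil
# drawer setk(k: drisna, v: flovo) ~> nil
# cruncher mirror() ~> -1483/451
# drawer purge(k: taflern) ~> sebon
# drawer setk(k: hufle, v: 2141-04-14) ~> nil
# cruncher amplify(x: -21/8) ~> 31143/3608


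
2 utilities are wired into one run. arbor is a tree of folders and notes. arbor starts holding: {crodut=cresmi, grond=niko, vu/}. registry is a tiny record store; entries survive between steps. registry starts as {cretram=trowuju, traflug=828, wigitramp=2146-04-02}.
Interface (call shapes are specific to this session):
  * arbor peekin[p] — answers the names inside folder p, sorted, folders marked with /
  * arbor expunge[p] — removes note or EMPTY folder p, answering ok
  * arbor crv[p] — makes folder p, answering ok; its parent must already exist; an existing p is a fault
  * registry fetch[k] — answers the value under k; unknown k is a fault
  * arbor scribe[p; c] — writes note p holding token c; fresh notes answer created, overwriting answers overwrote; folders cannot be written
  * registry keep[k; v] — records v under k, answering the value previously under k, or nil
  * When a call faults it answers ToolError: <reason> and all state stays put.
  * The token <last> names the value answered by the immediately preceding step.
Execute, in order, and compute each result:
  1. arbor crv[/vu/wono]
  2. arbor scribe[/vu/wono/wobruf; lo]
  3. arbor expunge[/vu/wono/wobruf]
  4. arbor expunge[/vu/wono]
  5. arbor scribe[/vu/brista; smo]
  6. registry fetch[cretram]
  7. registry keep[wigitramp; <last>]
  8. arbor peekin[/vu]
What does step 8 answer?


// 1. arbor crv(p=/vu/wono) => ok
// 2. arbor scribe(p=/vu/wono/wobruf, c=lo) => created
// 3. arbor expunge(p=/vu/wono/wobruf) => ok
// 4. arbor expunge(p=/vu/wono) => ok
// 5. arbor scribe(p=/vu/brista, c=smo) => created
// 6. registry fetch(k=cretram) => trowuju
// 7. registry keep(k=wigitramp, v=<last>) => 2146-04-02
// 8. arbor peekin(p=/vu) => [brista]

Answer: [brista]


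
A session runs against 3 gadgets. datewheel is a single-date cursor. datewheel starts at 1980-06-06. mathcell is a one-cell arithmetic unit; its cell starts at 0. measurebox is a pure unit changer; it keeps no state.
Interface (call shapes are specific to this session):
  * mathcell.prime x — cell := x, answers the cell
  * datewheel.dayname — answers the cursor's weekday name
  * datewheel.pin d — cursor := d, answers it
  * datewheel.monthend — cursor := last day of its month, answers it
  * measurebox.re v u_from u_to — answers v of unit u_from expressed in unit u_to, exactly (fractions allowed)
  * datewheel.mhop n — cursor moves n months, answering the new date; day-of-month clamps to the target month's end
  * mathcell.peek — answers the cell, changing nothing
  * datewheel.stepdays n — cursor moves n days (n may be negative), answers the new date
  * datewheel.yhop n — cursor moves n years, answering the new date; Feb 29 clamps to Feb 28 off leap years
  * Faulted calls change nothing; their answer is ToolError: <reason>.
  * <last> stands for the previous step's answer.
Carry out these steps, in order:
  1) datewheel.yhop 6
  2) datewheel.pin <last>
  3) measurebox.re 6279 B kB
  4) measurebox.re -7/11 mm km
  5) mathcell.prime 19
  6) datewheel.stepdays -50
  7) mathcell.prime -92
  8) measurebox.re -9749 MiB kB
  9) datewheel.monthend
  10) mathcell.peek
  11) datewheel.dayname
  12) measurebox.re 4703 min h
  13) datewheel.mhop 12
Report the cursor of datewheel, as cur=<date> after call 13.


// yhop(n='6') ~> 1986-06-06
// pin(d='<last>') ~> 1986-06-06
// re(v='6279', u_from='B', u_to='kB') ~> 6279/1000
// re(v='-7/11', u_from='mm', u_to='km') ~> -7/11000000
// prime(x='19') ~> 19
// stepdays(n='-50') ~> 1986-04-17
// prime(x='-92') ~> -92
// re(v='-9749', u_from='MiB', u_to='kB') ~> -1277820928/125
// monthend() ~> 1986-04-30
// peek() ~> -92
// dayname() ~> Wednesday
// re(v='4703', u_from='min', u_to='h') ~> 4703/60
// mhop(n='12') ~> 1987-04-30

Answer: cur=1987-04-30


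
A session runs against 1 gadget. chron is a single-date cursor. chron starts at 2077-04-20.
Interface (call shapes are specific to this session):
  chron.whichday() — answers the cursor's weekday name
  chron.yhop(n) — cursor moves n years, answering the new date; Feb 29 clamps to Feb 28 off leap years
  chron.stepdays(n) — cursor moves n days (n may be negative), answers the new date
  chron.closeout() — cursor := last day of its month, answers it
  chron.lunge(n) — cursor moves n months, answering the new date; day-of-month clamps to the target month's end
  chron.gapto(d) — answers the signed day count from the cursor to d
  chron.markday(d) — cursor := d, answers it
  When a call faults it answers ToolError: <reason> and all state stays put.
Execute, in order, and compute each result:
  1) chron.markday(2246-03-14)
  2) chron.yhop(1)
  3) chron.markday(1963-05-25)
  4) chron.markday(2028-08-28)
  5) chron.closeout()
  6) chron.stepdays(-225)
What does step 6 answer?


Answer: 2028-01-19

Derivation:
[in] chron.markday 2246-03-14
[out] 2246-03-14
[in] chron.yhop 1
[out] 2247-03-14
[in] chron.markday 1963-05-25
[out] 1963-05-25
[in] chron.markday 2028-08-28
[out] 2028-08-28
[in] chron.closeout
[out] 2028-08-31
[in] chron.stepdays -225
[out] 2028-01-19


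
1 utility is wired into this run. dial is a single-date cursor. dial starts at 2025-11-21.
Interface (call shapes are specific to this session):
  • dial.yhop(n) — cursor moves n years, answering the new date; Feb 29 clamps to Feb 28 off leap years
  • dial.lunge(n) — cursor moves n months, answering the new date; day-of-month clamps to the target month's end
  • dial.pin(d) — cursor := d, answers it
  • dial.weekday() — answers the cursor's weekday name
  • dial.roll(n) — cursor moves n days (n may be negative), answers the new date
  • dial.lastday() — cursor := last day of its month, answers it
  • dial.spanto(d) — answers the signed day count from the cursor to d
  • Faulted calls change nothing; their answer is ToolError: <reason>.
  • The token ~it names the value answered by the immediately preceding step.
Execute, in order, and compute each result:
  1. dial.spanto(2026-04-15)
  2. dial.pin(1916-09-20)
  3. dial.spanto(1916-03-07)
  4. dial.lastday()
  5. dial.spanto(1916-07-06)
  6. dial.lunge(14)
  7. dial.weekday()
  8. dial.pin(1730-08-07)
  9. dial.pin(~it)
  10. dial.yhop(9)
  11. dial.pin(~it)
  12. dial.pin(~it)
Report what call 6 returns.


$ dial.spanto d: 2026-04-15
= 145
$ dial.pin d: 1916-09-20
= 1916-09-20
$ dial.spanto d: 1916-03-07
= -197
$ dial.lastday
= 1916-09-30
$ dial.spanto d: 1916-07-06
= -86
$ dial.lunge n: 14
= 1917-11-30
$ dial.weekday
= Friday
$ dial.pin d: 1730-08-07
= 1730-08-07
$ dial.pin d: ~it
= 1730-08-07
$ dial.yhop n: 9
= 1739-08-07
$ dial.pin d: ~it
= 1739-08-07
$ dial.pin d: ~it
= 1739-08-07

Answer: 1917-11-30


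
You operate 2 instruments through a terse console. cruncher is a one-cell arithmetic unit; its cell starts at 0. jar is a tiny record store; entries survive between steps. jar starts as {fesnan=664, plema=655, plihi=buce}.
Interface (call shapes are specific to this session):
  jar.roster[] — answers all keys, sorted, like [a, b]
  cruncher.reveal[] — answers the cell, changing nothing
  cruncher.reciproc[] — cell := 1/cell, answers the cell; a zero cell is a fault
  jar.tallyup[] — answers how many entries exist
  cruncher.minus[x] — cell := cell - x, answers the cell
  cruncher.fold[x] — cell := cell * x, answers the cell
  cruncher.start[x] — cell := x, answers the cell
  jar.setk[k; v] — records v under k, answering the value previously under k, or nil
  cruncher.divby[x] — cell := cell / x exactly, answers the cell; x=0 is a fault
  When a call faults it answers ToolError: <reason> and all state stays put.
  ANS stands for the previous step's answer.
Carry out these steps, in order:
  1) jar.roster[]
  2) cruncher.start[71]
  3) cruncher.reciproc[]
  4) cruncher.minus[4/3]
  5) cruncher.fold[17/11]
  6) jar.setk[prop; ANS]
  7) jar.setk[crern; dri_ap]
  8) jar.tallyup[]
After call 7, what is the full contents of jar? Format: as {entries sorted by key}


Answer: {crern=dri_ap, fesnan=664, plema=655, plihi=buce, prop=-4777/2343}

Derivation:
Do: roster[]
See: [fesnan, plema, plihi]
Do: start[x→71]
See: 71
Do: reciproc[]
See: 1/71
Do: minus[x→4/3]
See: -281/213
Do: fold[x→17/11]
See: -4777/2343
Do: setk[k→prop; v→ANS]
See: nil
Do: setk[k→crern; v→dri_ap]
See: nil
Do: tallyup[]
See: 5


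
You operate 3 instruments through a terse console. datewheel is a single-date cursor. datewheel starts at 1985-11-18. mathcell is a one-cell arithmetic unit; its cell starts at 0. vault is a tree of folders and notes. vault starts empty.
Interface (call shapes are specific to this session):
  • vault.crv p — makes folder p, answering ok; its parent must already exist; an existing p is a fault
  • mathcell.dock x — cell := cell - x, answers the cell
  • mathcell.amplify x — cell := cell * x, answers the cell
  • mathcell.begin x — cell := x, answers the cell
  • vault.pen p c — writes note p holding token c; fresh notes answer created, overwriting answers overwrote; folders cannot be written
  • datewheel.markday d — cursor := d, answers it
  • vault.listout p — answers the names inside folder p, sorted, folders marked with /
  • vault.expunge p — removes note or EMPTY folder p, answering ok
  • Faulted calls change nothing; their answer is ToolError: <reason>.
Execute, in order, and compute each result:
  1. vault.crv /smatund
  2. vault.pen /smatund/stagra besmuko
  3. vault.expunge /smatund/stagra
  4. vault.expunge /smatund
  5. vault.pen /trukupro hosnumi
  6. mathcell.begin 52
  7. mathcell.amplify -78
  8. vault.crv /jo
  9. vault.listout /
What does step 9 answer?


==> crv(p→/smatund)
<== ok
==> pen(p→/smatund/stagra, c→besmuko)
<== created
==> expunge(p→/smatund/stagra)
<== ok
==> expunge(p→/smatund)
<== ok
==> pen(p→/trukupro, c→hosnumi)
<== created
==> begin(x→52)
<== 52
==> amplify(x→-78)
<== -4056
==> crv(p→/jo)
<== ok
==> listout(p→/)
<== [jo/, trukupro]

Answer: [jo/, trukupro]


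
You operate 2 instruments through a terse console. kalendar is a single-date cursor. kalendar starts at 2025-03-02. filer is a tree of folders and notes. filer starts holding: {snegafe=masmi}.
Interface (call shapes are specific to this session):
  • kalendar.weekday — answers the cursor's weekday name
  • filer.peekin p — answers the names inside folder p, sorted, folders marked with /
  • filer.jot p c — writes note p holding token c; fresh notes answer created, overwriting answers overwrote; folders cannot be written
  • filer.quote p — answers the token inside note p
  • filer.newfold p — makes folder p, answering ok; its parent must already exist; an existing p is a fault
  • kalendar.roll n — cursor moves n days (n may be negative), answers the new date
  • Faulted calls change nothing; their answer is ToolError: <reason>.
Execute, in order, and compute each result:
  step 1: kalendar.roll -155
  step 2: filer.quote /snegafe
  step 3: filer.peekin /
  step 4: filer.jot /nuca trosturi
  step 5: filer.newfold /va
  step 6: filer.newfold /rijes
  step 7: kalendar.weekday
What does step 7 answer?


Answer: Saturday

Derivation:
% kalendar.roll n='-155'
[out] 2024-09-28
% filer.quote p='/snegafe'
[out] masmi
% filer.peekin p='/'
[out] [snegafe]
% filer.jot p='/nuca' c='trosturi'
[out] created
% filer.newfold p='/va'
[out] ok
% filer.newfold p='/rijes'
[out] ok
% kalendar.weekday
[out] Saturday


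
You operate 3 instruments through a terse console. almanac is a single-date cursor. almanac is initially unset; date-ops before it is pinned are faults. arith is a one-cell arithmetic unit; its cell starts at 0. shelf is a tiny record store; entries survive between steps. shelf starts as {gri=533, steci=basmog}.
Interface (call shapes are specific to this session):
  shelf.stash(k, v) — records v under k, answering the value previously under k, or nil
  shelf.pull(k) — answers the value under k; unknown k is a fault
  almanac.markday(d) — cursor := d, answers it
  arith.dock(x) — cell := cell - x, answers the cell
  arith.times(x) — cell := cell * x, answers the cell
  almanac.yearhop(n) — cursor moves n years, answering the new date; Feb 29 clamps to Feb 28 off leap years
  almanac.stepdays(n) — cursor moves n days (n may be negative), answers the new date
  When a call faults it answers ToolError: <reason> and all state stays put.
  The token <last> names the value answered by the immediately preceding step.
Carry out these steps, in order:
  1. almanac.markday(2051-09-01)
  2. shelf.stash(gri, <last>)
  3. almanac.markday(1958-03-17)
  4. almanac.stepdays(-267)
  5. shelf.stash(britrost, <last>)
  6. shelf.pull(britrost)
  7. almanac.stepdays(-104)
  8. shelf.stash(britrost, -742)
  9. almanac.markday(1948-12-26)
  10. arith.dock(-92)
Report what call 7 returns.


I invoke markday with d=2051-09-01, and observe 2051-09-01.
Using stash with k=gri, v=<last>, which returns 533.
Calling markday with d=1958-03-17, which returns 1958-03-17.
I call stepdays with n=-267: 1957-06-23.
Calling stash with k=britrost, v=<last>: nil.
I try pull with k=britrost, which returns 1957-06-23.
I try stepdays with n=-104, and get 1957-03-11.
Next I call stash with k=britrost, v=-742, → 1957-06-23.
I use markday with d=1948-12-26: 1948-12-26.
Then dock with x=-92, and get 92.

Answer: 1957-03-11


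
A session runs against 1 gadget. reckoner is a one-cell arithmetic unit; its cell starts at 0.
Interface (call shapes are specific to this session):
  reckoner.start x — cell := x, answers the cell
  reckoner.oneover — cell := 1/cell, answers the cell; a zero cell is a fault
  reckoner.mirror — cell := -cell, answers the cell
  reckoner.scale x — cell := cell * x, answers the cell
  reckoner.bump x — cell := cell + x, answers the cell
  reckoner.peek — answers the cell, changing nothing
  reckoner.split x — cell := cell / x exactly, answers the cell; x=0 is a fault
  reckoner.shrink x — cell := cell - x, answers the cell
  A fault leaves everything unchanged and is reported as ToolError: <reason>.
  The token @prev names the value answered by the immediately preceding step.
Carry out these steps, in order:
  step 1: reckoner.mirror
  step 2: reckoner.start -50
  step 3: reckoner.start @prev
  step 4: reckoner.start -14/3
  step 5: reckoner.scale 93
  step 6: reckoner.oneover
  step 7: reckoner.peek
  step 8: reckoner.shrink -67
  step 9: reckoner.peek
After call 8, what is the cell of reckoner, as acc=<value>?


Do: reckoner.mirror[]
See: 0
Do: reckoner.start[x='-50']
See: -50
Do: reckoner.start[x='@prev']
See: -50
Do: reckoner.start[x='-14/3']
See: -14/3
Do: reckoner.scale[x='93']
See: -434
Do: reckoner.oneover[]
See: -1/434
Do: reckoner.peek[]
See: -1/434
Do: reckoner.shrink[x='-67']
See: 29077/434
Do: reckoner.peek[]
See: 29077/434

Answer: acc=29077/434


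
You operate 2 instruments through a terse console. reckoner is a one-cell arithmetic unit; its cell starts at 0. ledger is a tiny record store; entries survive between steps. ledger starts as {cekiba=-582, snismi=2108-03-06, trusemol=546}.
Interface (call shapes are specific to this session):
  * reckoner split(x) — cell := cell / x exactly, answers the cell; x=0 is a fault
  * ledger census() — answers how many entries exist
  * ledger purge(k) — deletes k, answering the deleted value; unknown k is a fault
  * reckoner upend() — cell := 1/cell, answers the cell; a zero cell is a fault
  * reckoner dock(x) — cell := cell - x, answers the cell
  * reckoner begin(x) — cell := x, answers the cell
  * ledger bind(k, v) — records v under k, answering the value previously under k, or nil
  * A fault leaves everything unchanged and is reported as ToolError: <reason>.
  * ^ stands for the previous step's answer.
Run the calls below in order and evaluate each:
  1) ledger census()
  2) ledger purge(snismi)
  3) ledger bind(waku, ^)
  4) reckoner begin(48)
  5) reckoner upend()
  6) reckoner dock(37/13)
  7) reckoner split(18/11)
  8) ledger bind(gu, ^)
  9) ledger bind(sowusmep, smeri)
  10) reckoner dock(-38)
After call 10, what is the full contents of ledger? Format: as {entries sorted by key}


$ ledger census
= 3
$ ledger purge k→snismi
= 2108-03-06
$ ledger bind k→waku v→^
= nil
$ reckoner begin x→48
= 48
$ reckoner upend
= 1/48
$ reckoner dock x→37/13
= -1763/624
$ reckoner split x→18/11
= -19393/11232
$ ledger bind k→gu v→^
= nil
$ ledger bind k→sowusmep v→smeri
= nil
$ reckoner dock x→-38
= 407423/11232

Answer: {cekiba=-582, gu=-19393/11232, sowusmep=smeri, trusemol=546, waku=2108-03-06}


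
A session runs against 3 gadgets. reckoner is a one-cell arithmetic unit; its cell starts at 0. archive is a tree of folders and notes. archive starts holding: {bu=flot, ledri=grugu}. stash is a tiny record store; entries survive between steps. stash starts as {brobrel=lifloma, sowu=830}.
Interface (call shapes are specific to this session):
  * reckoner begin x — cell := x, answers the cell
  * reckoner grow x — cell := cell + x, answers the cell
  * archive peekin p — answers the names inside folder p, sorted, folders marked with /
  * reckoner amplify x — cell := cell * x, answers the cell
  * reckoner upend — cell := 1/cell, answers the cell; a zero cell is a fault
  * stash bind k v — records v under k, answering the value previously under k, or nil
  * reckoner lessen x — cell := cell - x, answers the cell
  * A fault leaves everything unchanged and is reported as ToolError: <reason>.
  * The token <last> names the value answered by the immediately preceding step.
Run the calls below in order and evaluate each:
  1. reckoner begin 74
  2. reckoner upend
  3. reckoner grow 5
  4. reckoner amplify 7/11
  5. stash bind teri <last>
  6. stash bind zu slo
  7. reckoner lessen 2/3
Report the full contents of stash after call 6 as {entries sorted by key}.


==> reckoner begin(x: 74)
<== 74
==> reckoner upend()
<== 1/74
==> reckoner grow(x: 5)
<== 371/74
==> reckoner amplify(x: 7/11)
<== 2597/814
==> stash bind(k: teri, v: <last>)
<== nil
==> stash bind(k: zu, v: slo)
<== nil
==> reckoner lessen(x: 2/3)
<== 6163/2442

Answer: {brobrel=lifloma, sowu=830, teri=2597/814, zu=slo}


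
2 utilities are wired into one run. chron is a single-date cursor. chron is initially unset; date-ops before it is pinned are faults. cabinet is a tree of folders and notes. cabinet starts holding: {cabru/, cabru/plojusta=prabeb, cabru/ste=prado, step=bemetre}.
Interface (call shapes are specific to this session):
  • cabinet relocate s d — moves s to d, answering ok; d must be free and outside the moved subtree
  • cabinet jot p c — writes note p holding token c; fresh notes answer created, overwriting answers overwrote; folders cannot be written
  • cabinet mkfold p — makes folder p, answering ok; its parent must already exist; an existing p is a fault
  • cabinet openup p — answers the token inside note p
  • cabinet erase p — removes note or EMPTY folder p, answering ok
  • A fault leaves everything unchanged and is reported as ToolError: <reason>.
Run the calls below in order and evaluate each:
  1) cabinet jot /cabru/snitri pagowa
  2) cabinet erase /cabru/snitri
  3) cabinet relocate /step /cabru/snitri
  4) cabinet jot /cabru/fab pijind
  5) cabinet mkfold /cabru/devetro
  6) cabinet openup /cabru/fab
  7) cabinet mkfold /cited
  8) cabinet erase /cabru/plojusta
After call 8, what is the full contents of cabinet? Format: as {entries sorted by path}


Answer: {cabru/, cabru/devetro/, cabru/fab=pijind, cabru/snitri=bemetre, cabru/ste=prado, cited/}

Derivation:
! cabinet jot(p='/cabru/snitri', c='pagowa') : created
! cabinet erase(p='/cabru/snitri') : ok
! cabinet relocate(s='/step', d='/cabru/snitri') : ok
! cabinet jot(p='/cabru/fab', c='pijind') : created
! cabinet mkfold(p='/cabru/devetro') : ok
! cabinet openup(p='/cabru/fab') : pijind
! cabinet mkfold(p='/cited') : ok
! cabinet erase(p='/cabru/plojusta') : ok


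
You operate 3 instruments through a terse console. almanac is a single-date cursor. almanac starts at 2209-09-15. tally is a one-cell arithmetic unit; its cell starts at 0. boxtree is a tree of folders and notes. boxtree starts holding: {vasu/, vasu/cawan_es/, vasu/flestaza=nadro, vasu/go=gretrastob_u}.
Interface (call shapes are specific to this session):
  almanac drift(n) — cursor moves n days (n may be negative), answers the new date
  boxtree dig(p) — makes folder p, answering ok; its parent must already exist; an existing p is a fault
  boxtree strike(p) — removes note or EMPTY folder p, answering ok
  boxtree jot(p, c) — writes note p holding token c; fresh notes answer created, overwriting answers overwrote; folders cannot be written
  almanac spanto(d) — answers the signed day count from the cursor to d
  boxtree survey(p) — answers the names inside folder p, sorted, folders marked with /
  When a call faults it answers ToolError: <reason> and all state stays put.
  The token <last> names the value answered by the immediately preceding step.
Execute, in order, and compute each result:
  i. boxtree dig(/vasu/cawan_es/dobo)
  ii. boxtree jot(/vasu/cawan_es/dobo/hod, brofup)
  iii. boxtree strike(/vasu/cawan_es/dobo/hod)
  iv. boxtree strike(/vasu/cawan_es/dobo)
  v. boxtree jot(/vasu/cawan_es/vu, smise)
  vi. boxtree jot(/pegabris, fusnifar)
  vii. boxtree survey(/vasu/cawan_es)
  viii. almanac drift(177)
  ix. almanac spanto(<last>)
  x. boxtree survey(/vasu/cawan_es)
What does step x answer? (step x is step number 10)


Answer: [vu]

Derivation:
-- boxtree dig(p: /vasu/cawan_es/dobo) => ok
-- boxtree jot(p: /vasu/cawan_es/dobo/hod, c: brofup) => created
-- boxtree strike(p: /vasu/cawan_es/dobo/hod) => ok
-- boxtree strike(p: /vasu/cawan_es/dobo) => ok
-- boxtree jot(p: /vasu/cawan_es/vu, c: smise) => created
-- boxtree jot(p: /pegabris, c: fusnifar) => created
-- boxtree survey(p: /vasu/cawan_es) => [vu]
-- almanac drift(n: 177) => 2210-03-11
-- almanac spanto(d: <last>) => 0
-- boxtree survey(p: /vasu/cawan_es) => [vu]


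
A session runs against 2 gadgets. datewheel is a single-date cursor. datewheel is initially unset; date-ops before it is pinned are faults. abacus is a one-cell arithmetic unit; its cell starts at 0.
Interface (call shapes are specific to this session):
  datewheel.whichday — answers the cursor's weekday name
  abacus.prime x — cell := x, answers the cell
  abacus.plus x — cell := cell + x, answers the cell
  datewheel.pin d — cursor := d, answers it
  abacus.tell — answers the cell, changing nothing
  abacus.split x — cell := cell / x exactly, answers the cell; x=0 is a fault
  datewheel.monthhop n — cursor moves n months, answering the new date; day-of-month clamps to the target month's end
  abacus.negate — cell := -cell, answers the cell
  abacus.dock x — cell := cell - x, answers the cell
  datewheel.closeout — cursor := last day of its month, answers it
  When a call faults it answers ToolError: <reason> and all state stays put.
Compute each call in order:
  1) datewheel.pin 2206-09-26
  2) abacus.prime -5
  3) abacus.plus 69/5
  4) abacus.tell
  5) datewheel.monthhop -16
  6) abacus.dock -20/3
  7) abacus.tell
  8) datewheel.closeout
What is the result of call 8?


> datewheel.pin d=2206-09-26
  2206-09-26
> abacus.prime x=-5
  -5
> abacus.plus x=69/5
  44/5
> abacus.tell
  44/5
> datewheel.monthhop n=-16
  2205-05-26
> abacus.dock x=-20/3
  232/15
> abacus.tell
  232/15
> datewheel.closeout
  2205-05-31

Answer: 2205-05-31


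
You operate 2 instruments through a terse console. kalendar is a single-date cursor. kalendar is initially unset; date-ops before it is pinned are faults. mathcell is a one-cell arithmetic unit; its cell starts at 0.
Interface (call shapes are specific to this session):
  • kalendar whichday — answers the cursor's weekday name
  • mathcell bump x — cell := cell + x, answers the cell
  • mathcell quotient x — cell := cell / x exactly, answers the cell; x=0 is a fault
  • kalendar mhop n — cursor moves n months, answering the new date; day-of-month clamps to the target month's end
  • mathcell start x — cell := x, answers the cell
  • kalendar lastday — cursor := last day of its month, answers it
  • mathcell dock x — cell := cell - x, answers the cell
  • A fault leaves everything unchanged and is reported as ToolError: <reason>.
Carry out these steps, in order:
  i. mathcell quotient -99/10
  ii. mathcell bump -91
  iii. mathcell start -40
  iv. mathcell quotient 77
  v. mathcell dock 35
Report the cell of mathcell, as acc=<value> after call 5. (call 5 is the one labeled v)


Answer: acc=-2735/77

Derivation:
Act: mathcell quotient[x→-99/10]
Obs: 0
Act: mathcell bump[x→-91]
Obs: -91
Act: mathcell start[x→-40]
Obs: -40
Act: mathcell quotient[x→77]
Obs: -40/77
Act: mathcell dock[x→35]
Obs: -2735/77


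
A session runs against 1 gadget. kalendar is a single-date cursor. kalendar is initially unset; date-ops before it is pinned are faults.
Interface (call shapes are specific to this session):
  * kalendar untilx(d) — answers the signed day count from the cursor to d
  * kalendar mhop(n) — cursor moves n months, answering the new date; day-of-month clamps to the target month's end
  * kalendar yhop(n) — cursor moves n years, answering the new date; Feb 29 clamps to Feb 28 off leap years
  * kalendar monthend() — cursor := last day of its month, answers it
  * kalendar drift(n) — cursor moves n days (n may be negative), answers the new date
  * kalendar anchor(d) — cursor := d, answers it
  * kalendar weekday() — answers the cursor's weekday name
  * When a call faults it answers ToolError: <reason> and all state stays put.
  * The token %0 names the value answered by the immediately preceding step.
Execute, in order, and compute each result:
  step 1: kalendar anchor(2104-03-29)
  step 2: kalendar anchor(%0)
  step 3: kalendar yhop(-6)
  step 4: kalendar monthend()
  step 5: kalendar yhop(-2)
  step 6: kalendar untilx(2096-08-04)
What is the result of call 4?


Answer: 2098-03-31

Derivation:
Now I run kalendar anchor(d=2104-03-29), yielding 2104-03-29.
Then kalendar anchor(d=%0), and see 2104-03-29.
Next I call kalendar yhop(n=-6), and get 2098-03-29.
I use kalendar monthend(), and see 2098-03-31.
Invoking kalendar yhop(n=-2), yielding 2096-03-31.
I run kalendar untilx(d=2096-08-04), and observe 126.


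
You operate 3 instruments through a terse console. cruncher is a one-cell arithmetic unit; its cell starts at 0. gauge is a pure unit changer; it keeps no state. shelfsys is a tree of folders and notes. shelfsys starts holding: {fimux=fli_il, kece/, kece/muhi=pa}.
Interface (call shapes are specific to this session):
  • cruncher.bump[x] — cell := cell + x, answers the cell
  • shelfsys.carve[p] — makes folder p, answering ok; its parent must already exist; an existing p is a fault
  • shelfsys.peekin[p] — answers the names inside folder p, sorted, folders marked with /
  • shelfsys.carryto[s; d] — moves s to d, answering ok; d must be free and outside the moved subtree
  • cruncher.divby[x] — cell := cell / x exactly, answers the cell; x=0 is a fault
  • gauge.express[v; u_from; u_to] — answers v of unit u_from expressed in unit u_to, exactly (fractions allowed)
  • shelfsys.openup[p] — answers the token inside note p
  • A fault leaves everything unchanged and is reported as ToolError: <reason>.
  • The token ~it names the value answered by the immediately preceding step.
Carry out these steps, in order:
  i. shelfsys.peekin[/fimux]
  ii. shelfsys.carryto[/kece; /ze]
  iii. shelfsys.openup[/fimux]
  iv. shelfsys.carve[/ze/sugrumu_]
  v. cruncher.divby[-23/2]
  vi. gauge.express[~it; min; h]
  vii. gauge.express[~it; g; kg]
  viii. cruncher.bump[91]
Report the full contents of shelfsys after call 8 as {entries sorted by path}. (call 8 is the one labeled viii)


>> shelfsys.peekin(p=/fimux)
<< ToolError: not a directory
>> shelfsys.carryto(s=/kece, d=/ze)
<< ok
>> shelfsys.openup(p=/fimux)
<< fli_il
>> shelfsys.carve(p=/ze/sugrumu_)
<< ok
>> cruncher.divby(x=-23/2)
<< 0
>> gauge.express(v=~it, u_from=min, u_to=h)
<< 0
>> gauge.express(v=~it, u_from=g, u_to=kg)
<< 0
>> cruncher.bump(x=91)
<< 91

Answer: {fimux=fli_il, ze/, ze/muhi=pa, ze/sugrumu_/}


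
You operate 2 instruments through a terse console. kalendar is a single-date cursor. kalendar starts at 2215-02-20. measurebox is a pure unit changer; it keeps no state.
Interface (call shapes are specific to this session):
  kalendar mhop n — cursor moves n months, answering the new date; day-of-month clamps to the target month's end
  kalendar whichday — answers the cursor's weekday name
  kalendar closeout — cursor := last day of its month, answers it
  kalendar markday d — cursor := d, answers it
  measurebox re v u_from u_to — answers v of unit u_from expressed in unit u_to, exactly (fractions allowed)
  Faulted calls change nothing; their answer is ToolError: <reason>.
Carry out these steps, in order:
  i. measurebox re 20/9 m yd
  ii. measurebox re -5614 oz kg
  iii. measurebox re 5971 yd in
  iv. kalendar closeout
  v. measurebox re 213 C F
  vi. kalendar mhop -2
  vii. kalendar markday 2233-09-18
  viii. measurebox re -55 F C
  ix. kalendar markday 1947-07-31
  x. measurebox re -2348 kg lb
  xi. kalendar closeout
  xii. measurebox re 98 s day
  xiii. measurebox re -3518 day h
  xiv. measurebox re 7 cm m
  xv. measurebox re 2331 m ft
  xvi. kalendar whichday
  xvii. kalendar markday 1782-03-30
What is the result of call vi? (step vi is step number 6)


-> measurebox re(v=20/9, u_from=m, u_to=yd)
<- 25000/10287
-> measurebox re(v=-5614, u_from=oz, u_to=kg)
<- -127323378259/800000000
-> measurebox re(v=5971, u_from=yd, u_to=in)
<- 214956
-> kalendar closeout()
<- 2215-02-28
-> measurebox re(v=213, u_from=C, u_to=F)
<- 2077/5
-> kalendar mhop(n=-2)
<- 2214-12-28
-> kalendar markday(d=2233-09-18)
<- 2233-09-18
-> measurebox re(v=-55, u_from=F, u_to=C)
<- -145/3
-> kalendar markday(d=1947-07-31)
<- 1947-07-31
-> measurebox re(v=-2348, u_from=kg, u_to=lb)
<- -234800000000/45359237
-> kalendar closeout()
<- 1947-07-31
-> measurebox re(v=98, u_from=s, u_to=day)
<- 49/43200
-> measurebox re(v=-3518, u_from=day, u_to=h)
<- -84432
-> measurebox re(v=7, u_from=cm, u_to=m)
<- 7/100
-> measurebox re(v=2331, u_from=m, u_to=ft)
<- 971250/127
-> kalendar whichday()
<- Thursday
-> kalendar markday(d=1782-03-30)
<- 1782-03-30

Answer: 2214-12-28


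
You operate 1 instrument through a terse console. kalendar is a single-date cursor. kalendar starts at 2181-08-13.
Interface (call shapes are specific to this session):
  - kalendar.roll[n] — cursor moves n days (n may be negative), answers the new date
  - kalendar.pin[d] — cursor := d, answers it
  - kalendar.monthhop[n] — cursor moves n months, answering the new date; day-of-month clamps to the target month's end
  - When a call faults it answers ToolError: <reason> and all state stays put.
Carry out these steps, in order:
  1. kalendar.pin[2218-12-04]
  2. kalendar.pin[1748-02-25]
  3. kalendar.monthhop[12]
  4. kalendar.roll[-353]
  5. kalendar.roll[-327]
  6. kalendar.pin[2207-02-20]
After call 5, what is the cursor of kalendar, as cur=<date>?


Answer: cur=1747-04-17

Derivation:
CALL kalendar.pin[d=2218-12-04]
RET  2218-12-04
CALL kalendar.pin[d=1748-02-25]
RET  1748-02-25
CALL kalendar.monthhop[n=12]
RET  1749-02-25
CALL kalendar.roll[n=-353]
RET  1748-03-09
CALL kalendar.roll[n=-327]
RET  1747-04-17
CALL kalendar.pin[d=2207-02-20]
RET  2207-02-20


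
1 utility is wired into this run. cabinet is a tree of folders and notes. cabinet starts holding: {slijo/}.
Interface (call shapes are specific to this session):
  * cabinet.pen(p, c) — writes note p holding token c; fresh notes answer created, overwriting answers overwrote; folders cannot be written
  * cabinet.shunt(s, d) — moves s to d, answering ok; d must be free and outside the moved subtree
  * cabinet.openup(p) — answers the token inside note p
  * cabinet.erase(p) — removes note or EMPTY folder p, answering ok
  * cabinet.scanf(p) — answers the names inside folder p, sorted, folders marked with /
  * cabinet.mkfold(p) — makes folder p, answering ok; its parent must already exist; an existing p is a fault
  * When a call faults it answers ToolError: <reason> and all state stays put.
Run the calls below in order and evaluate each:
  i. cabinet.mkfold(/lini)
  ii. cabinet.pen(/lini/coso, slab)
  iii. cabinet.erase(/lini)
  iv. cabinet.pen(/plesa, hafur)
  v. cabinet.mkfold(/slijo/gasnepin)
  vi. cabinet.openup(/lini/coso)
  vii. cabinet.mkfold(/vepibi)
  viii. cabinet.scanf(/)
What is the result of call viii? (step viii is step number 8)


Answer: [lini/, plesa, slijo/, vepibi/]

Derivation:
==> cabinet.mkfold(p=/lini)
<== ok
==> cabinet.pen(p=/lini/coso, c=slab)
<== created
==> cabinet.erase(p=/lini)
<== ToolError: not empty
==> cabinet.pen(p=/plesa, c=hafur)
<== created
==> cabinet.mkfold(p=/slijo/gasnepin)
<== ok
==> cabinet.openup(p=/lini/coso)
<== slab
==> cabinet.mkfold(p=/vepibi)
<== ok
==> cabinet.scanf(p=/)
<== [lini/, plesa, slijo/, vepibi/]


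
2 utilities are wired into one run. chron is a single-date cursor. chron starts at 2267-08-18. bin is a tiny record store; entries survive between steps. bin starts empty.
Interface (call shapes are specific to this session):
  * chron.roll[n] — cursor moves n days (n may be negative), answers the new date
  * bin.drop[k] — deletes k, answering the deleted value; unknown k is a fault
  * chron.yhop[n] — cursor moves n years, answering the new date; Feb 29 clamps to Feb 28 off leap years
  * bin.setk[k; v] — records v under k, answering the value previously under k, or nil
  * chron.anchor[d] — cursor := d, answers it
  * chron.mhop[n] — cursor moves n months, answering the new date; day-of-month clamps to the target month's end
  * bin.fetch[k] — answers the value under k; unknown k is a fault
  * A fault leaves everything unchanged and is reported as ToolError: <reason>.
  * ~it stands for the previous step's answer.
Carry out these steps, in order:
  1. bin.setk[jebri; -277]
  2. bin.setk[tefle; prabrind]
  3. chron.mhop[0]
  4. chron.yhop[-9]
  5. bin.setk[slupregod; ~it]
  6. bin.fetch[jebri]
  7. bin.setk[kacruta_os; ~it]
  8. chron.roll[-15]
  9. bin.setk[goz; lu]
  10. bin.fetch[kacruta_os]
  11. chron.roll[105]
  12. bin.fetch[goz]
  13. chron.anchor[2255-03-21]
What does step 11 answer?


→ bin.setk(k='jebri', v='-277')
← nil
→ bin.setk(k='tefle', v='prabrind')
← nil
→ chron.mhop(n='0')
← 2267-08-18
→ chron.yhop(n='-9')
← 2258-08-18
→ bin.setk(k='slupregod', v='~it')
← nil
→ bin.fetch(k='jebri')
← -277
→ bin.setk(k='kacruta_os', v='~it')
← nil
→ chron.roll(n='-15')
← 2258-08-03
→ bin.setk(k='goz', v='lu')
← nil
→ bin.fetch(k='kacruta_os')
← -277
→ chron.roll(n='105')
← 2258-11-16
→ bin.fetch(k='goz')
← lu
→ chron.anchor(d='2255-03-21')
← 2255-03-21

Answer: 2258-11-16
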